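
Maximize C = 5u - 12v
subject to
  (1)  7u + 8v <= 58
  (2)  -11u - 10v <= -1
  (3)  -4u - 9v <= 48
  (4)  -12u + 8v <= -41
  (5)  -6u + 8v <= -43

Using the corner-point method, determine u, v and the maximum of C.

Feasible corners and C = 5u - 12v:
  (906/31, -568/31) → C = 366
  (101/13, 47/104) → C = 869/26
  (489/59, -532/59) → C = 8829/59
  (219/74, -467/148) → C = 3897/74

u = 906/31, v = -568/31, maximum C = 366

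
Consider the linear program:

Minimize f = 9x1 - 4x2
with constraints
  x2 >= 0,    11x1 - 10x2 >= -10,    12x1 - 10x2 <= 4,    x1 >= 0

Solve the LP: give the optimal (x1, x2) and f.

x1 = 0, x2 = 1, minimum f = -4

Vertices and f = 9x1 - 4x2:
  (1/3, 0) → f = 3
  (0, 0) → f = 0
  (14, 82/5) → f = 302/5
  (0, 1) → f = -4

The binding constraints are 11x1 - 10x2 = -10 and x1 = 0.
Solving simultaneously gives x1 = 0, x2 = 1.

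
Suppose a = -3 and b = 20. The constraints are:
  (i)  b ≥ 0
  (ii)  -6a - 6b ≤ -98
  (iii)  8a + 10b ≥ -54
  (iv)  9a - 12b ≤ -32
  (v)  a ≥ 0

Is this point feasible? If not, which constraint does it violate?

Constraint (v): a = -3, which is not ≥ 0. All other constraints are satisfied.

not feasible — violates (v)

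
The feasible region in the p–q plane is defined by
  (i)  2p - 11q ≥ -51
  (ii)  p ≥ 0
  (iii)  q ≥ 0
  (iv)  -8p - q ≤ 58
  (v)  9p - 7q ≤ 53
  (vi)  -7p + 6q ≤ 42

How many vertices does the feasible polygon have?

4

The feasible vertices (each the meet of two boundaries and inside every other half-plane) are:
  (0, 51/11)
  (188/17, 113/17)
  (0, 0)
  (53/9, 0)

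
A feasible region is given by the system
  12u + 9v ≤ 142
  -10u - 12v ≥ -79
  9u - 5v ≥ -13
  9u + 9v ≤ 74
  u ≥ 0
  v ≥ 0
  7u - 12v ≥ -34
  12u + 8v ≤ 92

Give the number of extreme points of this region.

Pairwise boundary intersections that survive every other constraint:
  (45/17, 893/204)
  (59/8, 7/16)
  (0, 13/5)
  (14/73, 215/73)
  (0, 0)
  (23/3, 0)

6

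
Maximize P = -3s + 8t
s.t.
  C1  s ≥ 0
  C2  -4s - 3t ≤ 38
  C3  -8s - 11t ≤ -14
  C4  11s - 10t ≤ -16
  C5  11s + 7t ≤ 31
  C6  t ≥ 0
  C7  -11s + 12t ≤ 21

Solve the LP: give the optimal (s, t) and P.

Vertices and P = -3s + 8t:
  (0, 8/5) → P = 64/5
  (0, 7/4) → P = 14
  (9/11, 5/2) → P = 193/11

s = 9/11, t = 5/2, maximum P = 193/11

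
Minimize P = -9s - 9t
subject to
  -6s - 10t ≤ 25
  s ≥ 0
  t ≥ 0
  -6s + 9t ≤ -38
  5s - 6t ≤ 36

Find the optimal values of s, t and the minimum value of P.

s = 32/3, t = 26/9, minimum P = -122

Extreme points and P = -9s - 9t:
  (19/3, 0) → P = -57
  (36/5, 0) → P = -324/5
  (32/3, 26/9) → P = -122

At the optimal vertex, -6s + 9t = -38 and 5s - 6t = 36.
Solving simultaneously gives s = 32/3, t = 26/9.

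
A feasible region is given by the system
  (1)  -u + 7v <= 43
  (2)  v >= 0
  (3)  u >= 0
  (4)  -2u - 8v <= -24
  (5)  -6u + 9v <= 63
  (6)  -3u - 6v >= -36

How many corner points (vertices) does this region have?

The feasible vertices (each the meet of two boundaries and inside every other half-plane) are:
  (12, 0)
  (0, 3)
  (0, 6)

3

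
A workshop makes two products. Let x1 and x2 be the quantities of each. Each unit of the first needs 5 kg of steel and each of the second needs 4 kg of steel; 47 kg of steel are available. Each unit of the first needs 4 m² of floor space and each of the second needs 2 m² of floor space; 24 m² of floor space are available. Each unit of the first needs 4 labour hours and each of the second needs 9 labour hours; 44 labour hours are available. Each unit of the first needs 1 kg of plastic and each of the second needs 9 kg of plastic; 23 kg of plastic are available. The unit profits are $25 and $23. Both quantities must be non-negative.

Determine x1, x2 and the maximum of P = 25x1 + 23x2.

Vertices and P = 25x1 + 23x2:
  (0, 0) → P = 0
  (0, 23/9) → P = 529/9
  (6, 0) → P = 150
  (5, 2) → P = 171

x1 = 5, x2 = 2, maximum P = 171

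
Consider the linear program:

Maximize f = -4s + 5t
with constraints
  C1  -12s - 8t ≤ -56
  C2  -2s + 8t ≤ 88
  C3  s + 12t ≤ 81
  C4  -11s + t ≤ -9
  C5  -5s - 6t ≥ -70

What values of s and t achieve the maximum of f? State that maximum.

Vertices and f = -4s + 5t:
  (32/25, 127/25) → f = 507/25
  (27/19, 126/19) → f = 522/19
  (59/9, 335/54) → f = 259/54
The feasible region is unbounded (it extends along (2, -3), (6, -5)), but f strictly decreases along every unbounded feasible direction, so there is no improving ray and the maximum is attained at a vertex.

The binding constraints are s + 12t = 81 and -11s + t = -9.
Solving simultaneously gives s = 27/19, t = 126/19.

s = 27/19, t = 126/19, maximum f = 522/19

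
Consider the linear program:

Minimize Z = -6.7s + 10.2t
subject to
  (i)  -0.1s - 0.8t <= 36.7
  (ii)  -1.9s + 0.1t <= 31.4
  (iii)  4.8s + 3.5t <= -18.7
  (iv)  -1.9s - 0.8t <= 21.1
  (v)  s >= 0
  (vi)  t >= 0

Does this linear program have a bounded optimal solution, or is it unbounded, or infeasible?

The boundaries -0.1s - 0.8t = 36.7 and 4.8s + 3.5t = -18.7 meet at (11349/349, -17429/349), but that point violates t ≥ 0. Every candidate vertex is excluded by some other constraint, so the feasible region is empty.

infeasible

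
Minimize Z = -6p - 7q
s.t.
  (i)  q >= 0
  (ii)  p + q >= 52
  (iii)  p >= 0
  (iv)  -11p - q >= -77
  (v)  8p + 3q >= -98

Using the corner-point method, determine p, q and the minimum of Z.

p = 0, q = 77, minimum Z = -539

Corner points and Z = -6p - 7q:
  (0, 52) → Z = -364
  (5/2, 99/2) → Z = -723/2
  (0, 77) → Z = -539

The binding constraints are p = 0 and -11p - q = -77.
Solving simultaneously gives p = 0, q = 77.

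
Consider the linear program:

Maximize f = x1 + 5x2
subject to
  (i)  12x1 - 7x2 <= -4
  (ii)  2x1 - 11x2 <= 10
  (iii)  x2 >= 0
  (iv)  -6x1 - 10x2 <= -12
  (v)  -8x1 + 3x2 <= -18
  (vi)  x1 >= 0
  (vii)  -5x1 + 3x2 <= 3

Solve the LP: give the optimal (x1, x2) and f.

Feasible corners and f = x1 + 5x2:
  (69/10, 62/5) → f = 689/10
  (9, 16) → f = 89
  (7, 38/3) → f = 211/3

x1 = 9, x2 = 16, maximum f = 89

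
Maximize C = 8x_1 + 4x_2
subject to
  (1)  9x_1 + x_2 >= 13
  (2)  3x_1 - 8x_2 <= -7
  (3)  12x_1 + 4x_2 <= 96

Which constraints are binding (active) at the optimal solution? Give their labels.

(1) and (3)

Corner points and C = 8x_1 + 4x_2:
  (97/75, 34/25) → C = 1184/75
  (-11/6, 59/2) → C = 310/3
  (185/27, 31/9) → C = 1852/27

The maximum is at (-11/6, 59/2). Substituting into each constraint, equality holds for (1) and (3); the remaining constraints have slack.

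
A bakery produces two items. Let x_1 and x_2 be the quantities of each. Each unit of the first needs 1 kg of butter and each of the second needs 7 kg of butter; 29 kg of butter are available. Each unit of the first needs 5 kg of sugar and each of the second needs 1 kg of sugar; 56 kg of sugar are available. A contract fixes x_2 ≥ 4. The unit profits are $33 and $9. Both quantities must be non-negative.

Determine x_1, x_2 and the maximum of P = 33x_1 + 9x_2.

Extreme points and P = 33x_1 + 9x_2:
  (0, 29/7) → P = 261/7
  (0, 4) → P = 36
  (1, 4) → P = 69

The optimum lies where x_1 + 7x_2 = 29 and x_2 = 4.
Solving simultaneously gives x_1 = 1, x_2 = 4.

x_1 = 1, x_2 = 4, maximum P = 69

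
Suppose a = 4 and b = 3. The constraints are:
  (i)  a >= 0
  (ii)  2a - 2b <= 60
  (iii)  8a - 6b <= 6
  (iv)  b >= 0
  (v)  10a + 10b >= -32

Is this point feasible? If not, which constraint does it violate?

not feasible — violates (iii)

Constraint (iii): 8a - 6b = 14, which is not ≤ 6. All other constraints are satisfied.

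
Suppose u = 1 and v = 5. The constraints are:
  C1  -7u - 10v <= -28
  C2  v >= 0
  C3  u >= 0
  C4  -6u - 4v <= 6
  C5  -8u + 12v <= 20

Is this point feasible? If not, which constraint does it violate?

not feasible — violates C5

Constraint C5: -8u + 12v = 52, which is not ≤ 20. All other constraints are satisfied.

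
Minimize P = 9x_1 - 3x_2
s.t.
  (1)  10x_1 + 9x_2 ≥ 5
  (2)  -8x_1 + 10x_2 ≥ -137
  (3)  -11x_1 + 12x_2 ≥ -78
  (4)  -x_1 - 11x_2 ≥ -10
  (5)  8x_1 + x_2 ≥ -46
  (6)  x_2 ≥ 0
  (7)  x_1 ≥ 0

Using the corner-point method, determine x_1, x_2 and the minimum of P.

The optimum lies where -x_1 - 11x_2 = -10 and x_1 = 0.
Solving simultaneously gives x_1 = 0, x_2 = 10/11.

x_1 = 0, x_2 = 10/11, minimum P = -30/11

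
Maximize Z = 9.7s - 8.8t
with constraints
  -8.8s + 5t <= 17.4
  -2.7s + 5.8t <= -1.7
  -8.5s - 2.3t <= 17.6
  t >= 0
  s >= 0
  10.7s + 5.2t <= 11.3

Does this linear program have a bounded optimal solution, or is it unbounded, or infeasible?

Vertices and Z = 9.7s - 8.8t:
  (17/27, 0) → Z = 1649/270
  (3719/3805, 616/3805) → Z = 61307/7610
  (113/107, 0) → Z = 10961/1070
The feasible region has finitely many vertices and no improving ray; the maximum is 10961/1070 at (113/107, 0).

bounded optimum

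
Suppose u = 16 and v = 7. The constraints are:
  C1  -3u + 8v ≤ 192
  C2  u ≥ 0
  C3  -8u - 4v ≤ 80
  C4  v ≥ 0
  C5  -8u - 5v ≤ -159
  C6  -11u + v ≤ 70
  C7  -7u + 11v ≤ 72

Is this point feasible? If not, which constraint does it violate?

C1: 8 ≤ 192 ✓
C2: 16 ≥ 0 ✓
C3: -156 ≤ 80 ✓
C4: 7 ≥ 0 ✓
C5: -163 ≤ -159 ✓
C6: -169 ≤ 70 ✓
C7: -35 ≤ 72 ✓

feasible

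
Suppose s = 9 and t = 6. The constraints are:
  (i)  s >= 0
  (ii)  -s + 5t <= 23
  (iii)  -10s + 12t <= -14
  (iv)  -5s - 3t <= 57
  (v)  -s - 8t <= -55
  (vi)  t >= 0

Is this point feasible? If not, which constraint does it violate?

feasible

(i): 9 ≥ 0 ✓
(ii): 21 ≤ 23 ✓
(iii): -18 ≤ -14 ✓
(iv): -63 ≤ 57 ✓
(v): -57 ≤ -55 ✓
(vi): 6 ≥ 0 ✓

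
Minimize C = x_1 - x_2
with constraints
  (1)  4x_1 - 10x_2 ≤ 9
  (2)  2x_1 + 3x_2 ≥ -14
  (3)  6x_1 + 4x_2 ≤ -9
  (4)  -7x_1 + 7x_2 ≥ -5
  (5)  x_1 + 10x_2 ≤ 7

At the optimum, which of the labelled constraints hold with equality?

Vertices and C = x_1 - x_2:
  (-113/32, -37/16) → C = -39/32
  (-27/38, -45/38) → C = 9/19
  (-161/17, 28/17) → C = -189/17
  (-59/28, 51/56) → C = -169/56

The minimum is at (-161/17, 28/17). Substituting into each constraint, equality holds for (2) and (5); the remaining constraints have slack.

(2) and (5)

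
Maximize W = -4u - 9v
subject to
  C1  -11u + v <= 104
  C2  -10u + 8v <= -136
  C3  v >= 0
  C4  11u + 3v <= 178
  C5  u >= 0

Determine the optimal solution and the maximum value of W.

u = 68/5, v = 0, maximum W = -272/5

Extreme points and W = -4u - 9v:
  (68/5, 0) → W = -272/5
  (916/59, 142/59) → W = -4942/59
  (178/11, 0) → W = -712/11

At the optimal vertex, -10u + 8v = -136 and v = 0.
Solving simultaneously gives u = 68/5, v = 0.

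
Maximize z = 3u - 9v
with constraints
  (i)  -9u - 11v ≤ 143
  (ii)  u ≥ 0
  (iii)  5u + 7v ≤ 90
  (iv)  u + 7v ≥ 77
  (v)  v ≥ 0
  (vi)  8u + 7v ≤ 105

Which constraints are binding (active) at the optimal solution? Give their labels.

(iii) and (iv)

Corner points and z = 3u - 9v:
  (0, 90/7) → z = -810/7
  (0, 11) → z = -99
  (13/4, 295/28) → z = -1191/14

The maximum is at (13/4, 295/28). Substituting into each constraint, equality holds for (iii) and (iv); the remaining constraints have slack.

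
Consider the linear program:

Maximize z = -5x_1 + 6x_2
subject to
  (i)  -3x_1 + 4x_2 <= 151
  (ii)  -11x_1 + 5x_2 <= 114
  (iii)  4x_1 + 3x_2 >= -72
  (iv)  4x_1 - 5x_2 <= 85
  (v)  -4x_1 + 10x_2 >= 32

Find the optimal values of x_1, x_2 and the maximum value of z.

Corner points and z = -5x_1 + 6x_2:
  (299/29, 1319/29) → z = 6419/29
  (1095, 859) → z = -321
  (-98/9, -52/45) → z = 2138/45
  (101/2, 117/5) → z = -1121/10

At the optimal vertex, -3x_1 + 4x_2 = 151 and -11x_1 + 5x_2 = 114.
Solving simultaneously gives x_1 = 299/29, x_2 = 1319/29.

x_1 = 299/29, x_2 = 1319/29, maximum z = 6419/29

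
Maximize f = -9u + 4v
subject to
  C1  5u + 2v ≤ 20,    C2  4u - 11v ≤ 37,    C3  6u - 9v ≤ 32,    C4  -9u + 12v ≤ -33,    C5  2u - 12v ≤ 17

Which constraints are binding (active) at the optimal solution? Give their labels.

C4 and C5

Feasible corners and f = -9u + 4v:
  (244/57, -40/57) → f = -124/3
  (51/13, 5/26) → f = -449/13
  (77/18, -19/27) → f = -2231/54
  (16/7, -29/28) → f = -173/7

The maximum is at (16/7, -29/28). Substituting into each constraint, equality holds for C4 and C5; the remaining constraints have slack.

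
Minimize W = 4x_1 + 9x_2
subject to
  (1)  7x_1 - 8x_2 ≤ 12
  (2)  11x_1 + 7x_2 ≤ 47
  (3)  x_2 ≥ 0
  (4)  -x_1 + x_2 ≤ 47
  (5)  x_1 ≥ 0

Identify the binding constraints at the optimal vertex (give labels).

(3) and (5)

Feasible corners and W = 4x_1 + 9x_2:
  (460/137, 197/137) → W = 3613/137
  (12/7, 0) → W = 48/7
  (0, 47/7) → W = 423/7
  (0, 0) → W = 0

The minimum is at (0, 0). Substituting into each constraint, equality holds for (3) and (5); the remaining constraints have slack.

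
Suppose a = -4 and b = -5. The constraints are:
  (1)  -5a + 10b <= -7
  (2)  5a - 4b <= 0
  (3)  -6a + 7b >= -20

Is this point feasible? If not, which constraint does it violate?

feasible

(1): -30 ≤ -7 ✓
(2): 0 ≤ 0 ✓
(3): -11 ≥ -20 ✓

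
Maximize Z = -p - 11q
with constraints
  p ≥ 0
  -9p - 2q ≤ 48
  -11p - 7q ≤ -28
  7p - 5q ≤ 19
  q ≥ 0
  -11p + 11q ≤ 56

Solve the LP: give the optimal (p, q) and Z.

Vertices and Z = -p - 11q:
  (0, 4) → Z = -44
  (0, 56/11) → Z = -56
  (28/11, 0) → Z = -28/11
  (19/7, 0) → Z = -19/7
  (489/22, 601/22) → Z = -3550/11

The optimum lies where -11p - 7q = -28 and q = 0.
Solving simultaneously gives p = 28/11, q = 0.

p = 28/11, q = 0, maximum Z = -28/11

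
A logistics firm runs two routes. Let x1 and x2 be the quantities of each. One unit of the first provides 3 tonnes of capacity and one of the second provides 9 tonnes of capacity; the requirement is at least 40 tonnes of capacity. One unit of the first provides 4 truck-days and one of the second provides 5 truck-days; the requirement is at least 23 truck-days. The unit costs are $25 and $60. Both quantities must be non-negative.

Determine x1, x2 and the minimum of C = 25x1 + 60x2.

x1 = 1/3, x2 = 13/3, minimum C = 805/3

Corner points and C = 25x1 + 60x2:
  (0, 23/5) → C = 276
  (40/3, 0) → C = 1000/3
  (1/3, 13/3) → C = 805/3
The feasible region is unbounded (it extends along (0, 1), (1, 0)), but C strictly increases along every unbounded feasible direction, so there is no improving ray and the minimum is attained at a vertex.

The binding constraints are 3x1 + 9x2 = 40 and 4x1 + 5x2 = 23.
Solving simultaneously gives x1 = 1/3, x2 = 13/3.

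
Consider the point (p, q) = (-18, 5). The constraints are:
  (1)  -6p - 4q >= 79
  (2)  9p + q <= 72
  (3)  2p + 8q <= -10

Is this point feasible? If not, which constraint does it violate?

Constraint (3): 2p + 8q = 4, which is not ≤ -10. All other constraints are satisfied.

not feasible — violates (3)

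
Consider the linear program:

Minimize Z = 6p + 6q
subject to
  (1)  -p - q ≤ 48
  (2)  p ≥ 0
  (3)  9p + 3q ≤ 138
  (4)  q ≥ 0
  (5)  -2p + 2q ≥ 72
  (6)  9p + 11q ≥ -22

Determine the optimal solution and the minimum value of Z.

The optimum lies where p = 0 and -2p + 2q = 72.
Solving simultaneously gives p = 0, q = 36.

p = 0, q = 36, minimum Z = 216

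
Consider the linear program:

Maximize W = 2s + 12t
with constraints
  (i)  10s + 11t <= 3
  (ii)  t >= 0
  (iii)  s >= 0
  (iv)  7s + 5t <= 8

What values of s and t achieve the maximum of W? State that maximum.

s = 0, t = 3/11, maximum W = 36/11

The binding constraints are 10s + 11t = 3 and s = 0.
Solving simultaneously gives s = 0, t = 3/11.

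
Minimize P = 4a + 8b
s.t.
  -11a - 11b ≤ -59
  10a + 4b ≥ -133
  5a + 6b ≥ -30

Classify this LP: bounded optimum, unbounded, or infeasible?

From the feasible point (-1699/66, 2053/66), moving in the direction (6, -5) keeps every constraint satisfied while P decreases without bound.

unbounded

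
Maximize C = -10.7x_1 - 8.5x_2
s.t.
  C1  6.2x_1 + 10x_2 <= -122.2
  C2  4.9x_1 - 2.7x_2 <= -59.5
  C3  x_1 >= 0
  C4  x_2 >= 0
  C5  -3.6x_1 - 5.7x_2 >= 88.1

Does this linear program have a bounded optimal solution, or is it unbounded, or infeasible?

infeasible

The boundaries 6.2x_1 + 10x_2 = -122.2 and -3.6x_1 - 5.7x_2 = 88.1 meet at (-9223/33, 5315/33), but that point violates x_1 ≥ 0. Every candidate vertex is excluded by some other constraint, so the feasible region is empty.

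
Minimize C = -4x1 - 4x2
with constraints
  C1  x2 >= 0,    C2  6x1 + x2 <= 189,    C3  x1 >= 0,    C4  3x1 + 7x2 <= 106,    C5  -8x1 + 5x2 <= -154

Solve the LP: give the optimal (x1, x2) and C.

Corner points and C = -4x1 - 4x2:
  (63/2, 0) → C = -126
  (77/4, 0) → C = -77
  (1217/39, 23/13) → C = -5144/39
  (1608/71, 386/71) → C = -7976/71

x1 = 1217/39, x2 = 23/13, minimum C = -5144/39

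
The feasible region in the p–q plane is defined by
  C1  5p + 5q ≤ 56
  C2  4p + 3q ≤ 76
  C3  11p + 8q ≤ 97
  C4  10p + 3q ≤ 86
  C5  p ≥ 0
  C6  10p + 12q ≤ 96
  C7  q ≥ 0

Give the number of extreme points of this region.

Of the 21 pairwise boundary intersections, those satisfying every inequality are:
  (397/47, 24/47)
  (99/13, 43/26)
  (43/5, 0)
  (0, 8)
  (0, 0)

5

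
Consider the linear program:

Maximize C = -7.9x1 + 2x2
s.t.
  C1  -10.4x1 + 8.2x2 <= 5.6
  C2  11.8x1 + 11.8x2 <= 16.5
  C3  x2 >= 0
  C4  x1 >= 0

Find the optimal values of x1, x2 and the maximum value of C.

x1 = 0, x2 = 28/41, maximum C = 56/41

Extreme points and C = -7.9x1 + 2x2:
  (3461/10974, 5942/5487) → C = -11913/36580
  (0, 28/41) → C = 56/41
  (165/118, 0) → C = -2607/236
  (0, 0) → C = 0

The binding constraints are -10.4x1 + 8.2x2 = 5.6 and x1 = 0.
Solving simultaneously gives x1 = 0, x2 = 28/41.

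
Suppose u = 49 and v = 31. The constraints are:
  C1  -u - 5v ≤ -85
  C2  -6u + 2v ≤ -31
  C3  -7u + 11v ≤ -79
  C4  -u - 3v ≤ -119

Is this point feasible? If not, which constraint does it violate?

not feasible — violates C3

Constraint C3: -7u + 11v = -2, which is not ≤ -79. All other constraints are satisfied.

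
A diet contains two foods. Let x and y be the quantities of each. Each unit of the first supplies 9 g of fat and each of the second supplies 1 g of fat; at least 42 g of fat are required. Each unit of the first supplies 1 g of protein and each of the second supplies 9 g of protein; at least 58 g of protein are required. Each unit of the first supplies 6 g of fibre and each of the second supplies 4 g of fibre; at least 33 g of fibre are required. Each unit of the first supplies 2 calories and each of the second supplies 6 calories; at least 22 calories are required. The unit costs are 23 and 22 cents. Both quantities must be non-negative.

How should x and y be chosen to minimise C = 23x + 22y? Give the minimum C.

Feasible corners and C = 23x + 22y:
  (0, 42) → C = 924
  (58, 0) → C = 1334
  (4, 6) → C = 224
The feasible region is unbounded (it extends along (0, 1), (1, 0)), but C strictly increases along every unbounded feasible direction, so there is no improving ray and the minimum is attained at a vertex.

The binding constraints are 9x + y = 42 and x + 9y = 58.
Solving simultaneously gives x = 4, y = 6.

x = 4, y = 6, minimum C = 224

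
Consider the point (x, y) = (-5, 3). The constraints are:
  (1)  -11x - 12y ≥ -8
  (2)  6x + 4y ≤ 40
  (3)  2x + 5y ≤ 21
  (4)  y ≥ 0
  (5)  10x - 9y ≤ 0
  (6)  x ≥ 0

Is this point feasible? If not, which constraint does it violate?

not feasible — violates (6)

Constraint (6): x = -5, which is not ≥ 0. All other constraints are satisfied.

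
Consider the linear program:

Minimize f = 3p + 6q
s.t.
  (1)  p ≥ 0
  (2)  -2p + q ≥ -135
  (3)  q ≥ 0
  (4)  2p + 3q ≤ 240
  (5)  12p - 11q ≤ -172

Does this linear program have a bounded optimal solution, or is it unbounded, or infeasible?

Vertices and f = 3p + 6q:
  (0, 80) → f = 480
  (0, 172/11) → f = 1032/11
  (1062/29, 1612/29) → f = 12858/29
The feasible region has finitely many vertices and no improving ray; the minimum is 1032/11 at (0, 172/11).

bounded optimum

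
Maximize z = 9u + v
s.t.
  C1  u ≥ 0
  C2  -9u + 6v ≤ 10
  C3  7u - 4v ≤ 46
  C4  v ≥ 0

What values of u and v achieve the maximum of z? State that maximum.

u = 158/3, v = 242/3, maximum z = 1664/3

Feasible corners and z = 9u + v:
  (0, 5/3) → z = 5/3
  (0, 0) → z = 0
  (158/3, 242/3) → z = 1664/3
  (46/7, 0) → z = 414/7

The binding constraints are -9u + 6v = 10 and 7u - 4v = 46.
Solving simultaneously gives u = 158/3, v = 242/3.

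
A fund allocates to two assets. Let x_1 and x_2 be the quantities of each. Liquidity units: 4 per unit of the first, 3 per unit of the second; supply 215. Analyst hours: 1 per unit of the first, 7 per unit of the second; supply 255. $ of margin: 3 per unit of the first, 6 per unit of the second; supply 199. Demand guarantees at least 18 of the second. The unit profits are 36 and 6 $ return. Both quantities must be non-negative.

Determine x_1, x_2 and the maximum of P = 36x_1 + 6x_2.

x_1 = 91/3, x_2 = 18, maximum P = 1200

Extreme points and P = 36x_1 + 6x_2:
  (0, 199/6) → P = 199
  (0, 18) → P = 108
  (91/3, 18) → P = 1200

The binding constraints are 3x_1 + 6x_2 = 199 and x_2 = 18.
Solving simultaneously gives x_1 = 91/3, x_2 = 18.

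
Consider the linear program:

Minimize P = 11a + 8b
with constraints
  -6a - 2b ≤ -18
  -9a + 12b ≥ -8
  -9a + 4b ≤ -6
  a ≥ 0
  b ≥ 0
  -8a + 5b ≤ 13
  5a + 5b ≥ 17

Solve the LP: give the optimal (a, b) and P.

The feasible region is unbounded (it extends along (5, 8), (4, 3)), but P strictly increases along every unbounded feasible direction, so there is no improving ray and the minimum is attained at a vertex.

a = 116/45, b = 19/15, minimum P = 1732/45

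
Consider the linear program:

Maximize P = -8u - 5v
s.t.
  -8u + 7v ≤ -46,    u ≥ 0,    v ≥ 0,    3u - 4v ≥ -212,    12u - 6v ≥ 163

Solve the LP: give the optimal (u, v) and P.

u = 163/12, v = 0, maximum P = -326/3

Corner points and P = -8u - 5v:
  (1668/11, 1834/11) → P = -22514/11
  (865/36, 188/9) → P = -890/3
  (163/12, 0) → P = -326/3
The feasible region is unbounded (it extends along (4, 3), (1, 0)), but P strictly decreases along every unbounded feasible direction, so there is no improving ray and the maximum is attained at a vertex.

The optimum lies where v = 0 and 12u - 6v = 163.
Solving simultaneously gives u = 163/12, v = 0.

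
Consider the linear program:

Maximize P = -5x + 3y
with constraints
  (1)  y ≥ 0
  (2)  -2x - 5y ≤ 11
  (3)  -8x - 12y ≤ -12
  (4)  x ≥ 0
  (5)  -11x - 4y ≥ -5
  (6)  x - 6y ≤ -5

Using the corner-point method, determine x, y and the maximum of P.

x = 0, y = 5/4, maximum P = 15/4

Vertices and P = -5x + 3y:
  (0, 1) → P = 3
  (3/25, 23/25) → P = 54/25
  (0, 5/4) → P = 15/4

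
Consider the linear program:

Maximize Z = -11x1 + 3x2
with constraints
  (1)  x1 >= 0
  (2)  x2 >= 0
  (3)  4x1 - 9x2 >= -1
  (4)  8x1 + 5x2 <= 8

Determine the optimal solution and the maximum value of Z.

x1 = 0, x2 = 1/9, maximum Z = 1/3

Vertices and Z = -11x1 + 3x2:
  (0, 0) → Z = 0
  (0, 1/9) → Z = 1/3
  (1, 0) → Z = -11
  (67/92, 10/23) → Z = -617/92

The binding constraints are x1 = 0 and 4x1 - 9x2 = -1.
Solving simultaneously gives x1 = 0, x2 = 1/9.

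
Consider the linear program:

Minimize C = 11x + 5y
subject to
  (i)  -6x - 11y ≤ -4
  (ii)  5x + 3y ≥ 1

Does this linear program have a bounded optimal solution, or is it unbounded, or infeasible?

unbounded

From the feasible point (-1/37, 14/37), moving in the direction (-3, 5) keeps every constraint satisfied while C decreases without bound.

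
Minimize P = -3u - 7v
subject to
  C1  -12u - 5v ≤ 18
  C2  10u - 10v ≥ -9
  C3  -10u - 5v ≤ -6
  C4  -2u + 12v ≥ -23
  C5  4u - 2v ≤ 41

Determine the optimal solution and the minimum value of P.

u = 107/5, v = 223/10, minimum P = -2203/10

The optimum lies where 10u - 10v = -9 and 4u - 2v = 41.
Solving simultaneously gives u = 107/5, v = 223/10.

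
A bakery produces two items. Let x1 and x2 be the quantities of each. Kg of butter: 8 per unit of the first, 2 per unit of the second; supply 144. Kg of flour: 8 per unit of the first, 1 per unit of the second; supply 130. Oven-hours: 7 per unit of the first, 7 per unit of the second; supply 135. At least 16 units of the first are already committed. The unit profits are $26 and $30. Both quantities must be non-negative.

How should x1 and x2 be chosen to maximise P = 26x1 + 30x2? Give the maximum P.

Feasible corners and P = 26x1 + 30x2:
  (65/4, 0) → P = 845/2
  (16, 0) → P = 416
  (16, 2) → P = 476

x1 = 16, x2 = 2, maximum P = 476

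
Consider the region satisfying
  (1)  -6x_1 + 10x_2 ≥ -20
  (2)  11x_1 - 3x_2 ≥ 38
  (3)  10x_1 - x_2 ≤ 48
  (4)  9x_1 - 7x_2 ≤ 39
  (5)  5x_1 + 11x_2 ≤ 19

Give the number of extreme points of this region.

Pairwise boundary intersections that survive every other constraint:
  (80/23, 2/23)
  (205/58, 7/58)
  (475/136, 19/136)

3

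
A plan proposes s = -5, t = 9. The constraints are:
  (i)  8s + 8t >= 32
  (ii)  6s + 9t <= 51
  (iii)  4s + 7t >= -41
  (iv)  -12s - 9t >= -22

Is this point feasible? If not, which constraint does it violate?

feasible

(i): 32 ≥ 32 ✓
(ii): 51 ≤ 51 ✓
(iii): 43 ≥ -41 ✓
(iv): -21 ≥ -22 ✓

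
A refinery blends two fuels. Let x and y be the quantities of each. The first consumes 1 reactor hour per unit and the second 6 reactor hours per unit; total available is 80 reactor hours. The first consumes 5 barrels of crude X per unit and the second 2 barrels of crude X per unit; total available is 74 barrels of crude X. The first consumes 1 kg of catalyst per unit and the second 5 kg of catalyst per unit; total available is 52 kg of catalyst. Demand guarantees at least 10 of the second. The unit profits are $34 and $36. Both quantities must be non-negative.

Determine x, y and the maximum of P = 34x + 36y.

Vertices and P = 34x + 36y:
  (0, 52/5) → P = 1872/5
  (0, 10) → P = 360
  (2, 10) → P = 428

x = 2, y = 10, maximum P = 428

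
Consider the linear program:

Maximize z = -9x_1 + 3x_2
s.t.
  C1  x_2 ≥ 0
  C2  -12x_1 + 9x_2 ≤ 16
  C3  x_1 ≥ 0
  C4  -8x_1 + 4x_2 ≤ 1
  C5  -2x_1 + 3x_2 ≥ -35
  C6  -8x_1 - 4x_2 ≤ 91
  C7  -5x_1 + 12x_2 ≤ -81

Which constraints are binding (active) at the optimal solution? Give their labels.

Feasible corners and z = -9x_1 + 3x_2:
  (35/2, 0) → z = -315/2
  (81/5, 0) → z = -729/5
  (59/3, 13/9) → z = -518/3

The maximum is at (81/5, 0). Substituting into each constraint, equality holds for C1 and C7; the remaining constraints have slack.

C1 and C7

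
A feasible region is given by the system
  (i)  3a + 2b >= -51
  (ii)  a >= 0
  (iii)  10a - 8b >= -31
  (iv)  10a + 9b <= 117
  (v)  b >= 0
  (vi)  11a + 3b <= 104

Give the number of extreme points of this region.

5

The feasible vertices (each the meet of two boundaries and inside every other half-plane) are:
  (0, 31/8)
  (0, 0)
  (657/170, 148/17)
  (195/23, 247/69)
  (104/11, 0)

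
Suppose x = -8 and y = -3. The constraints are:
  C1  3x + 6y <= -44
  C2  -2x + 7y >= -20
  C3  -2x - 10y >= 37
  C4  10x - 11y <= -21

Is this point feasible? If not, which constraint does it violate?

Constraint C1: 3x + 6y = -42, which is not ≤ -44. All other constraints are satisfied.

not feasible — violates C1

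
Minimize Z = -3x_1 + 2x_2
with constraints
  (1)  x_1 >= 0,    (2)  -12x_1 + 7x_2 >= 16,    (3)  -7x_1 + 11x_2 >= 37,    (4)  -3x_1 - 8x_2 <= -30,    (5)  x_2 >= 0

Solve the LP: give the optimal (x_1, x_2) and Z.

Extreme points and Z = -3x_1 + 2x_2:
  (0, 15/4) → Z = 15/2
  (1, 4) → Z = 5
  (34/89, 321/89) → Z = 540/89
The feasible region is unbounded (it extends along (0, 1), (7, 12)), but Z strictly increases along every unbounded feasible direction, so there is no improving ray and the minimum is attained at a vertex.

The binding constraints are -12x_1 + 7x_2 = 16 and -7x_1 + 11x_2 = 37.
Solving simultaneously gives x_1 = 1, x_2 = 4.

x_1 = 1, x_2 = 4, minimum Z = 5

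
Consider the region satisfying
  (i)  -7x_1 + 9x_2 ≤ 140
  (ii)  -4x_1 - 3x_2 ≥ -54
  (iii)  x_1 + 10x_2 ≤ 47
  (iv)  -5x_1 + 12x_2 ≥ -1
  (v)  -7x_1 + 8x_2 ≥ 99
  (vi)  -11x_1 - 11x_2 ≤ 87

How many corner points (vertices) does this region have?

4

Intersecting each pair of boundary lines and keeping only the points that satisfy every inequality leaves:
  (-977/79, 469/79)
  (-2323/176, 931/176)
  (-307/39, 214/39)
  (-119/11, 32/11)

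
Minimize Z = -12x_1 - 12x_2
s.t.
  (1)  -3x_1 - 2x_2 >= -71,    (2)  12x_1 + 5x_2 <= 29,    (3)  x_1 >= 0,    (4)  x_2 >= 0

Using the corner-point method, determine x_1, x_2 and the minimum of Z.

x_1 = 0, x_2 = 29/5, minimum Z = -348/5

Feasible corners and Z = -12x_1 - 12x_2:
  (0, 29/5) → Z = -348/5
  (29/12, 0) → Z = -29
  (0, 0) → Z = 0

The optimum lies where 12x_1 + 5x_2 = 29 and x_1 = 0.
Solving simultaneously gives x_1 = 0, x_2 = 29/5.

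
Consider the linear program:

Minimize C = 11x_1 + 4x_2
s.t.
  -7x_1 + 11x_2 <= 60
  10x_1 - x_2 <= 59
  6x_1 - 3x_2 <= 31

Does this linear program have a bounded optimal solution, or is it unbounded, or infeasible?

unbounded

From the feasible point (709/103, 1013/103), moving in the direction (-3, -6) keeps every constraint satisfied while C decreases without bound.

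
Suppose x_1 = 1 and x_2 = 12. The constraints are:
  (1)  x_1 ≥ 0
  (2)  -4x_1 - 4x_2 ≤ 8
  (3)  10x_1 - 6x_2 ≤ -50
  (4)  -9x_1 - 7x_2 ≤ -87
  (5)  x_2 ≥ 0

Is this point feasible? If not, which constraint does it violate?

feasible

(1): 1 ≥ 0 ✓
(2): -52 ≤ 8 ✓
(3): -62 ≤ -50 ✓
(4): -93 ≤ -87 ✓
(5): 12 ≥ 0 ✓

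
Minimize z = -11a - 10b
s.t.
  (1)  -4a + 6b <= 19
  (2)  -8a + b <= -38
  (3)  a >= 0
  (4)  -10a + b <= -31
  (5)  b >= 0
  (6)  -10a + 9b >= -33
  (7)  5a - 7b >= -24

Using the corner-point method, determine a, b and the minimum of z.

a = 123/8, b = 161/12, minimum z = -7279/24

Extreme points and z = -11a - 10b:
  (247/44, 76/11) → z = -5757/44
  (123/8, 161/12) → z = -7279/24
  (309/62, 58/31) → z = -4559/62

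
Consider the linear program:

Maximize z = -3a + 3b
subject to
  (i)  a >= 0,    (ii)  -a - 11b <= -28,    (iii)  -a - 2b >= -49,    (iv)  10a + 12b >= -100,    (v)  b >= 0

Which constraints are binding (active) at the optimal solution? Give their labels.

Vertices and z = -3a + 3b:
  (0, 28/11) → z = 84/11
  (0, 49/2) → z = 147/2
  (28, 0) → z = -84
  (49, 0) → z = -147

The maximum is at (0, 49/2). Substituting into each constraint, equality holds for (i) and (iii); the remaining constraints have slack.

(i) and (iii)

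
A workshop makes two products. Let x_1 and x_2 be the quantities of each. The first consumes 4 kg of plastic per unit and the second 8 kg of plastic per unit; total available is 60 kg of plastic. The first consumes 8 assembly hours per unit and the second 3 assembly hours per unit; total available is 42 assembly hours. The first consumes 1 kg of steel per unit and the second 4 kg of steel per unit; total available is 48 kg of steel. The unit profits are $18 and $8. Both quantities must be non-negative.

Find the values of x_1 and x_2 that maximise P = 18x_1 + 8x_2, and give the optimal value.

x_1 = 3, x_2 = 6, maximum P = 102

Vertices and P = 18x_1 + 8x_2:
  (0, 0) → P = 0
  (0, 15/2) → P = 60
  (21/4, 0) → P = 189/2
  (3, 6) → P = 102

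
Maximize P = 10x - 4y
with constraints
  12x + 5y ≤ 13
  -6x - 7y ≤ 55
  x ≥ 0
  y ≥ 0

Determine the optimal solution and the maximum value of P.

x = 13/12, y = 0, maximum P = 65/6

Extreme points and P = 10x - 4y:
  (0, 13/5) → P = -52/5
  (13/12, 0) → P = 65/6
  (0, 0) → P = 0

The binding constraints are 12x + 5y = 13 and y = 0.
Solving simultaneously gives x = 13/12, y = 0.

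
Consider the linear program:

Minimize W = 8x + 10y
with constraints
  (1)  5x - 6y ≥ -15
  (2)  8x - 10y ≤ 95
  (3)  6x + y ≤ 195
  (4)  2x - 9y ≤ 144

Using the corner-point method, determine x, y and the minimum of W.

Extreme points and W = 8x + 10y:
  (1155/41, 1065/41) → W = 19890/41
  (-333/11, -250/11) → W = -5164/11
  (2045/68, 495/34) → W = 6565/17
  (-45/4, -37/2) → W = -275

x = -333/11, y = -250/11, minimum W = -5164/11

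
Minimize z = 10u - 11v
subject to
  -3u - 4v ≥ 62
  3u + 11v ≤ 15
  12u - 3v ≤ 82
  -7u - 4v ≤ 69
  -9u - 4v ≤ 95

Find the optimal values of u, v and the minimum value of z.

u = -7/4, v = -227/16, minimum z = 2217/16

Vertices and z = 10u - 11v:
  (142/57, -330/19) → z = 12310/57
  (-7/4, -227/16) → z = 2217/16
  (121/69, -1402/69) → z = 5544/23

The binding constraints are -3u - 4v = 62 and -7u - 4v = 69.
Solving simultaneously gives u = -7/4, v = -227/16.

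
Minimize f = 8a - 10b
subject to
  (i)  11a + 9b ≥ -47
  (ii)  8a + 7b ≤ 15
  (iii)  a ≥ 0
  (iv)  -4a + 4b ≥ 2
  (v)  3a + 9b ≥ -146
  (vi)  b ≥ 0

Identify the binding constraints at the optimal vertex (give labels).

(ii) and (iii)

Feasible corners and f = 8a - 10b:
  (0, 15/7) → f = -150/7
  (23/30, 19/15) → f = -98/15
  (0, 1/2) → f = -5

The minimum is at (0, 15/7). Substituting into each constraint, equality holds for (ii) and (iii); the remaining constraints have slack.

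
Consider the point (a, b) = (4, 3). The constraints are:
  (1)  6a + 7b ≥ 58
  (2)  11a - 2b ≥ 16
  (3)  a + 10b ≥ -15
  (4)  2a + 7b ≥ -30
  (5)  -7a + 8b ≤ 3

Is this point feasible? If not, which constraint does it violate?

not feasible — violates (1)

Constraint (1): 6a + 7b = 45, which is not ≥ 58. All other constraints are satisfied.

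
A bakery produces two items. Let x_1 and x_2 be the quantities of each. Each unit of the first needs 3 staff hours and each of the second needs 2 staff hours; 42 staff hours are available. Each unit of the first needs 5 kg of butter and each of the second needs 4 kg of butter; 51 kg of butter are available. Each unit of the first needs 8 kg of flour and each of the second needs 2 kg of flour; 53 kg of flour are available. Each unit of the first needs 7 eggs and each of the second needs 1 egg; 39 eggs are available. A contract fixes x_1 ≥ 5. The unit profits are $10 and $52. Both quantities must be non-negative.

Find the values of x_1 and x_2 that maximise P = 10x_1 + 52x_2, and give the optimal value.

Extreme points and P = 10x_1 + 52x_2:
  (39/7, 0) → P = 390/7
  (5, 0) → P = 50
  (5, 4) → P = 258

The optimum lies where 7x_1 + x_2 = 39 and x_1 = 5.
Solving simultaneously gives x_1 = 5, x_2 = 4.

x_1 = 5, x_2 = 4, maximum P = 258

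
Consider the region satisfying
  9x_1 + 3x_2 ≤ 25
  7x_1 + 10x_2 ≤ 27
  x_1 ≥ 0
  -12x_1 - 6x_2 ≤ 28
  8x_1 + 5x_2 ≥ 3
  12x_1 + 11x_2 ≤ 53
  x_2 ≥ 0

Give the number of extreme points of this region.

5

Intersecting each pair of boundary lines and keeping only the points that satisfy every inequality leaves:
  (169/69, 68/69)
  (25/9, 0)
  (0, 27/10)
  (0, 3/5)
  (3/8, 0)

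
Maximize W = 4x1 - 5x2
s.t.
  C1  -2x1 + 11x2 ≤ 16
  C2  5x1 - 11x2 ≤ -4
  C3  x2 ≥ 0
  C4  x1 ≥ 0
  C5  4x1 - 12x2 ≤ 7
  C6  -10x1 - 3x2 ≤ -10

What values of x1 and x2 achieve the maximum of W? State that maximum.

Feasible corners and W = 4x1 - 5x2:
  (4, 24/11) → W = 56/11
  (31/58, 45/29) → W = -163/29
  (98/125, 18/25) → W = -58/125

x1 = 4, x2 = 24/11, maximum W = 56/11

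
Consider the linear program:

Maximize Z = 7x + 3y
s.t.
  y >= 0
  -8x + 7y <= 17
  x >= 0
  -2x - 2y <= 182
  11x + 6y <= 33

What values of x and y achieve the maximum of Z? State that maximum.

x = 3, y = 0, maximum Z = 21

Extreme points and Z = 7x + 3y:
  (0, 0) → Z = 0
  (3, 0) → Z = 21
  (0, 17/7) → Z = 51/7
  (129/125, 451/125) → Z = 2256/125

At the optimal vertex, y = 0 and 11x + 6y = 33.
Solving simultaneously gives x = 3, y = 0.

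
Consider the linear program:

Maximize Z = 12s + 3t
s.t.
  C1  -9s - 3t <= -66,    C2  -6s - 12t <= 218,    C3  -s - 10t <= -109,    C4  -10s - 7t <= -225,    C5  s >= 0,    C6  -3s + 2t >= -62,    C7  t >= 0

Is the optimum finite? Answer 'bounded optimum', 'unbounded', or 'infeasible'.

unbounded

From the feasible point (1487/93, 865/93), moving in the direction (0, 1) keeps every constraint satisfied while Z increases without bound.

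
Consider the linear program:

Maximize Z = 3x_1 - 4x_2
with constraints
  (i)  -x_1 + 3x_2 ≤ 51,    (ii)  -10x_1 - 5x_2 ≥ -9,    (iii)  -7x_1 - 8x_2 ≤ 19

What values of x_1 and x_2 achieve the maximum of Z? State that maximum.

Feasible corners and Z = 3x_1 - 4x_2:
  (-228/35, 519/35) → Z = -552/7
  (-465/29, 338/29) → Z = -2747/29
  (167/45, -253/45) → Z = 1513/45

x_1 = 167/45, x_2 = -253/45, maximum Z = 1513/45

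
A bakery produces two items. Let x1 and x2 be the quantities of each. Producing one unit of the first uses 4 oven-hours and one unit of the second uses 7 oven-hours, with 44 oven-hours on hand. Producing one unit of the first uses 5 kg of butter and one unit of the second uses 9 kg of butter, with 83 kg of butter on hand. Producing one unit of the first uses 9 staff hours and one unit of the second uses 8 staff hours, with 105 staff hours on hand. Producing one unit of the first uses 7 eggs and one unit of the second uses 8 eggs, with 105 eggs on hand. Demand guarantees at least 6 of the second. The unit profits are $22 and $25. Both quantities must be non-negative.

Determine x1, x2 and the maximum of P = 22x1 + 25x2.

Extreme points and P = 22x1 + 25x2:
  (0, 44/7) → P = 1100/7
  (0, 6) → P = 150
  (1/2, 6) → P = 161

At the optimal vertex, 4x1 + 7x2 = 44 and x2 = 6.
Solving simultaneously gives x1 = 1/2, x2 = 6.

x1 = 1/2, x2 = 6, maximum P = 161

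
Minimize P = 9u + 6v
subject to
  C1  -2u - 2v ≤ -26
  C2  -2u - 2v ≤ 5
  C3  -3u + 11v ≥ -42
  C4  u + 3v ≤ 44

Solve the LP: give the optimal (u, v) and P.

At the optimal vertex, -2u - 2v = -26 and u + 3v = 44.
Solving simultaneously gives u = -5/2, v = 31/2.

u = -5/2, v = 31/2, minimum P = 141/2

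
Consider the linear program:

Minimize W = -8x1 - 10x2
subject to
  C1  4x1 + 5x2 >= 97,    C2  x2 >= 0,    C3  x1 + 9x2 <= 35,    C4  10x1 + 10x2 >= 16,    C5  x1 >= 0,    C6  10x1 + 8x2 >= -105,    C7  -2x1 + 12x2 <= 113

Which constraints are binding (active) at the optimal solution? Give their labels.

Corner points and W = -8x1 - 10x2:
  (97/4, 0) → W = -194
  (698/31, 43/31) → W = -194
  (35, 0) → W = -280

The minimum is at (35, 0). Substituting into each constraint, equality holds for C2 and C3; the remaining constraints have slack.

C2 and C3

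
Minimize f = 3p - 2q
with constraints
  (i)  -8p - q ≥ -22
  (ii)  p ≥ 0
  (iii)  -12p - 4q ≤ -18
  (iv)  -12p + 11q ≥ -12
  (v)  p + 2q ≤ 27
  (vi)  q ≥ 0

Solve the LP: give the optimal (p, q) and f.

Feasible corners and f = 3p - 2q:
  (127/50, 42/25) → f = 213/50
  (17/15, 194/15) → f = -337/15
  (0, 9/2) → f = -9
  (0, 27/2) → f = -27
  (41/30, 2/5) → f = 33/10

The binding constraints are p = 0 and p + 2q = 27.
Solving simultaneously gives p = 0, q = 27/2.

p = 0, q = 27/2, minimum f = -27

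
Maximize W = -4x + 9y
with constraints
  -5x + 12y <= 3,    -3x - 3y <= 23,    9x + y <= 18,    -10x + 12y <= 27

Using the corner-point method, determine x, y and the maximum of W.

x = -24/5, y = -7/4, maximum W = 69/20

Vertices and W = -4x + 9y:
  (213/113, 117/113) → W = 201/113
  (-24/5, -7/4) → W = 69/20
  (77/24, -87/8) → W = -2657/24
  (-119/22, -149/66) → W = 29/22

The binding constraints are -5x + 12y = 3 and -10x + 12y = 27.
Solving simultaneously gives x = -24/5, y = -7/4.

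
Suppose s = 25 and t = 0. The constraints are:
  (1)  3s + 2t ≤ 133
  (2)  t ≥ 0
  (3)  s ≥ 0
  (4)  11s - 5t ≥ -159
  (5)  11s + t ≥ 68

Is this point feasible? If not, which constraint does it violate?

(1): 75 ≤ 133 ✓
(2): 0 ≥ 0 ✓
(3): 25 ≥ 0 ✓
(4): 275 ≥ -159 ✓
(5): 275 ≥ 68 ✓

feasible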